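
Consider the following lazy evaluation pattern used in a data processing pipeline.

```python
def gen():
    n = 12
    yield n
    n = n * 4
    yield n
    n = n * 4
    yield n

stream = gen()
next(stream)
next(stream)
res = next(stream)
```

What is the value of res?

Step 1: Trace through generator execution:
  Yield 1: n starts at 12, yield 12
  Yield 2: n = 12 * 4 = 48, yield 48
  Yield 3: n = 48 * 4 = 192, yield 192
Step 2: First next() gets 12, second next() gets the second value, third next() yields 192.
Therefore res = 192.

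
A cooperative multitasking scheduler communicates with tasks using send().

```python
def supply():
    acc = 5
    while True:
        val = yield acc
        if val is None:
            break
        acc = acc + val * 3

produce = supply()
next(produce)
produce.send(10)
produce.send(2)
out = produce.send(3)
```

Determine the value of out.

Step 1: next() -> yield acc=5.
Step 2: send(10) -> val=10, acc = 5 + 10*3 = 35, yield 35.
Step 3: send(2) -> val=2, acc = 35 + 2*3 = 41, yield 41.
Step 4: send(3) -> val=3, acc = 41 + 3*3 = 50, yield 50.
Therefore out = 50.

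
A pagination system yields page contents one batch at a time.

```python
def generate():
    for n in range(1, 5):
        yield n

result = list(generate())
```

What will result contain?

Step 1: The generator yields each value from range(1, 5).
Step 2: list() consumes all yields: [1, 2, 3, 4].
Therefore result = [1, 2, 3, 4].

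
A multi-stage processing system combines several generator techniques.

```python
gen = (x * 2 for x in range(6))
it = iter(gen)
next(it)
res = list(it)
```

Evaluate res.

Step 1: Generator produces [0, 2, 4, 6, 8, 10].
Step 2: next(it) consumes first element (0).
Step 3: list(it) collects remaining: [2, 4, 6, 8, 10].
Therefore res = [2, 4, 6, 8, 10].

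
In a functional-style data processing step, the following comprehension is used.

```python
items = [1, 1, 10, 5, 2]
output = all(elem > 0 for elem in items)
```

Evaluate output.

Step 1: Check elem > 0 for each element in [1, 1, 10, 5, 2]:
  1 > 0: True
  1 > 0: True
  10 > 0: True
  5 > 0: True
  2 > 0: True
Step 2: all() returns True.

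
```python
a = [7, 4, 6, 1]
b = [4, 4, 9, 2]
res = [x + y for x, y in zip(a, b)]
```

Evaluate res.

Step 1: Add corresponding elements:
  7 + 4 = 11
  4 + 4 = 8
  6 + 9 = 15
  1 + 2 = 3
Therefore res = [11, 8, 15, 3].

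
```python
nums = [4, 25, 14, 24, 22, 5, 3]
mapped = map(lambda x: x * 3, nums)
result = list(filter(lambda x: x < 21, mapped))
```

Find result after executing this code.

Step 1: Map x * 3:
  4 -> 12
  25 -> 75
  14 -> 42
  24 -> 72
  22 -> 66
  5 -> 15
  3 -> 9
Step 2: Filter for < 21:
  12: kept
  75: removed
  42: removed
  72: removed
  66: removed
  15: kept
  9: kept
Therefore result = [12, 15, 9].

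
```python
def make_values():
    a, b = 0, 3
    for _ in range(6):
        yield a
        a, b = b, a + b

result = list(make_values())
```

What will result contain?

Step 1: Fibonacci-like sequence starting with a=0, b=3:
  Iteration 1: yield a=0, then a,b = 3,3
  Iteration 2: yield a=3, then a,b = 3,6
  Iteration 3: yield a=3, then a,b = 6,9
  Iteration 4: yield a=6, then a,b = 9,15
  Iteration 5: yield a=9, then a,b = 15,24
  Iteration 6: yield a=15, then a,b = 24,39
Therefore result = [0, 3, 3, 6, 9, 15].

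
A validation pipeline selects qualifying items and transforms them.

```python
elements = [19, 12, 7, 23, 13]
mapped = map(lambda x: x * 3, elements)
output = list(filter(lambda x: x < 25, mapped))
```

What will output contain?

Step 1: Map x * 3:
  19 -> 57
  12 -> 36
  7 -> 21
  23 -> 69
  13 -> 39
Step 2: Filter for < 25:
  57: removed
  36: removed
  21: kept
  69: removed
  39: removed
Therefore output = [21].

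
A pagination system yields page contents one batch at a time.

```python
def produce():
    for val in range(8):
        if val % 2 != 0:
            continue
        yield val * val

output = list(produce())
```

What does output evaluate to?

Step 1: Only yield val**2 when val is divisible by 2:
  val=0: 0 % 2 == 0, yield 0**2 = 0
  val=2: 2 % 2 == 0, yield 2**2 = 4
  val=4: 4 % 2 == 0, yield 4**2 = 16
  val=6: 6 % 2 == 0, yield 6**2 = 36
Therefore output = [0, 4, 16, 36].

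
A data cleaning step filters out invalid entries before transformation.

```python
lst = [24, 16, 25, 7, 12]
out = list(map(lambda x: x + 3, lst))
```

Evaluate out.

Step 1: Apply lambda x: x + 3 to each element:
  24 -> 27
  16 -> 19
  25 -> 28
  7 -> 10
  12 -> 15
Therefore out = [27, 19, 28, 10, 15].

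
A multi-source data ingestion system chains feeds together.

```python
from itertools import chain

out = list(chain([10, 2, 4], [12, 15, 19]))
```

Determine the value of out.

Step 1: chain() concatenates iterables: [10, 2, 4] + [12, 15, 19].
Therefore out = [10, 2, 4, 12, 15, 19].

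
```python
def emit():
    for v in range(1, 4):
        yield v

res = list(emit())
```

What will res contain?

Step 1: The generator yields each value from range(1, 4).
Step 2: list() consumes all yields: [1, 2, 3].
Therefore res = [1, 2, 3].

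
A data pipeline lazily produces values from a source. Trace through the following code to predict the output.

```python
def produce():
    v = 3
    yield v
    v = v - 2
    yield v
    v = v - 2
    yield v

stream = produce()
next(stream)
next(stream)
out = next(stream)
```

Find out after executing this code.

Step 1: Trace through generator execution:
  Yield 1: v starts at 3, yield 3
  Yield 2: v = 3 - 2 = 1, yield 1
  Yield 3: v = 1 - 2 = -1, yield -1
Step 2: First next() gets 3, second next() gets the second value, third next() yields -1.
Therefore out = -1.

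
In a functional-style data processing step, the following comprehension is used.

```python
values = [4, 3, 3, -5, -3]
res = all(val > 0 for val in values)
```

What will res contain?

Step 1: Check val > 0 for each element in [4, 3, 3, -5, -3]:
  4 > 0: True
  3 > 0: True
  3 > 0: True
  -5 > 0: False
  -3 > 0: False
Step 2: all() returns False.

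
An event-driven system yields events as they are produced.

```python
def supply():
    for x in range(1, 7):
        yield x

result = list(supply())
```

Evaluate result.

Step 1: The generator yields each value from range(1, 7).
Step 2: list() consumes all yields: [1, 2, 3, 4, 5, 6].
Therefore result = [1, 2, 3, 4, 5, 6].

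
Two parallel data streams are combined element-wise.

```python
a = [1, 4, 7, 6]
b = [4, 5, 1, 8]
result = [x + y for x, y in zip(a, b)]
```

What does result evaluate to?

Step 1: Add corresponding elements:
  1 + 4 = 5
  4 + 5 = 9
  7 + 1 = 8
  6 + 8 = 14
Therefore result = [5, 9, 8, 14].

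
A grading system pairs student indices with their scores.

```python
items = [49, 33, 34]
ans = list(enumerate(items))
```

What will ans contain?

Step 1: enumerate pairs each element with its index:
  (0, 49)
  (1, 33)
  (2, 34)
Therefore ans = [(0, 49), (1, 33), (2, 34)].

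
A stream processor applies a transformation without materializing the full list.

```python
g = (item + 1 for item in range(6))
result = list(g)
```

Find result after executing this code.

Step 1: For each item in range(6), compute item+1:
  item=0: 0+1 = 1
  item=1: 1+1 = 2
  item=2: 2+1 = 3
  item=3: 3+1 = 4
  item=4: 4+1 = 5
  item=5: 5+1 = 6
Therefore result = [1, 2, 3, 4, 5, 6].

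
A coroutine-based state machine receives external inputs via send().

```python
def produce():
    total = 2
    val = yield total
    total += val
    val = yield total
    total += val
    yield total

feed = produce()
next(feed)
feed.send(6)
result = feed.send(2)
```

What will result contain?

Step 1: next() -> yield total=2.
Step 2: send(6) -> val=6, total = 2+6 = 8, yield 8.
Step 3: send(2) -> val=2, total = 8+2 = 10, yield 10.
Therefore result = 10.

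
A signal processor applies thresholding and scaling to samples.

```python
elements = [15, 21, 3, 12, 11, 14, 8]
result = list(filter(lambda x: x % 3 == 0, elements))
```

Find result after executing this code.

Step 1: Filter elements divisible by 3:
  15 % 3 = 0: kept
  21 % 3 = 0: kept
  3 % 3 = 0: kept
  12 % 3 = 0: kept
  11 % 3 = 2: removed
  14 % 3 = 2: removed
  8 % 3 = 2: removed
Therefore result = [15, 21, 3, 12].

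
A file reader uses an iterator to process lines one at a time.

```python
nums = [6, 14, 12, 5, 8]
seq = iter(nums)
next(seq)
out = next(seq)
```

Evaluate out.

Step 1: Create iterator over [6, 14, 12, 5, 8].
Step 2: next() consumes 6.
Step 3: next() returns 14.
Therefore out = 14.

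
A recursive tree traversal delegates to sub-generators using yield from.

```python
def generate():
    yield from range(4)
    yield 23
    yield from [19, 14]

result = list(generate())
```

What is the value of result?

Step 1: Trace yields in order:
  yield 0
  yield 1
  yield 2
  yield 3
  yield 23
  yield 19
  yield 14
Therefore result = [0, 1, 2, 3, 23, 19, 14].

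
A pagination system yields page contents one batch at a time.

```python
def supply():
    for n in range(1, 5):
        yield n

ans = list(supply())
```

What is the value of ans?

Step 1: The generator yields each value from range(1, 5).
Step 2: list() consumes all yields: [1, 2, 3, 4].
Therefore ans = [1, 2, 3, 4].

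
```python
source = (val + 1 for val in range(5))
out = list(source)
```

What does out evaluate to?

Step 1: For each val in range(5), compute val+1:
  val=0: 0+1 = 1
  val=1: 1+1 = 2
  val=2: 2+1 = 3
  val=3: 3+1 = 4
  val=4: 4+1 = 5
Therefore out = [1, 2, 3, 4, 5].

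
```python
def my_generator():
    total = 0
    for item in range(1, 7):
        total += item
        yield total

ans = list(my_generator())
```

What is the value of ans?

Step 1: Generator accumulates running sum:
  item=1: total = 1, yield 1
  item=2: total = 3, yield 3
  item=3: total = 6, yield 6
  item=4: total = 10, yield 10
  item=5: total = 15, yield 15
  item=6: total = 21, yield 21
Therefore ans = [1, 3, 6, 10, 15, 21].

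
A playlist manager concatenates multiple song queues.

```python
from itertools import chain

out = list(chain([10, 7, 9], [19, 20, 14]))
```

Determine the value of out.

Step 1: chain() concatenates iterables: [10, 7, 9] + [19, 20, 14].
Therefore out = [10, 7, 9, 19, 20, 14].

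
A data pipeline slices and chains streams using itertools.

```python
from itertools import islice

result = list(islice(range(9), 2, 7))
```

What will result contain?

Step 1: islice(range(9), 2, 7) takes elements at indices [2, 7).
Step 2: Elements: [2, 3, 4, 5, 6].
Therefore result = [2, 3, 4, 5, 6].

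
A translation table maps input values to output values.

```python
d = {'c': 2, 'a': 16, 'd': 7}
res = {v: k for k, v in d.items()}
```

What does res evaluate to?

Step 1: Invert dict (swap keys and values):
  'c': 2 -> 2: 'c'
  'a': 16 -> 16: 'a'
  'd': 7 -> 7: 'd'
Therefore res = {2: 'c', 16: 'a', 7: 'd'}.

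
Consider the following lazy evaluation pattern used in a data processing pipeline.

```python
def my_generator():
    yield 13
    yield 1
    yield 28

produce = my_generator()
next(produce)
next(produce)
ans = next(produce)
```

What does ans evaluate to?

Step 1: my_generator() creates a generator.
Step 2: next(produce) yields 13 (consumed and discarded).
Step 3: next(produce) yields 1 (consumed and discarded).
Step 4: next(produce) yields 28, assigned to ans.
Therefore ans = 28.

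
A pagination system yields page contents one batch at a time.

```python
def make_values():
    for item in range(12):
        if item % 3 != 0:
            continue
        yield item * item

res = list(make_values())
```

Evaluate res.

Step 1: Only yield item**2 when item is divisible by 3:
  item=0: 0 % 3 == 0, yield 0**2 = 0
  item=3: 3 % 3 == 0, yield 3**2 = 9
  item=6: 6 % 3 == 0, yield 6**2 = 36
  item=9: 9 % 3 == 0, yield 9**2 = 81
Therefore res = [0, 9, 36, 81].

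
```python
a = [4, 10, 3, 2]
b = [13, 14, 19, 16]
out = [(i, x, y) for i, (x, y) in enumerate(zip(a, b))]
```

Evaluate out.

Step 1: enumerate(zip(a, b)) gives index with paired elements:
  i=0: (4, 13)
  i=1: (10, 14)
  i=2: (3, 19)
  i=3: (2, 16)
Therefore out = [(0, 4, 13), (1, 10, 14), (2, 3, 19), (3, 2, 16)].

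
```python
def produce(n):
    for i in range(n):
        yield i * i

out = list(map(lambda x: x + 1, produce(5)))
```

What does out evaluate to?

Step 1: produce(5) yields squares: [0, 1, 4, 9, 16].
Step 2: map adds 1 to each: [1, 2, 5, 10, 17].
Therefore out = [1, 2, 5, 10, 17].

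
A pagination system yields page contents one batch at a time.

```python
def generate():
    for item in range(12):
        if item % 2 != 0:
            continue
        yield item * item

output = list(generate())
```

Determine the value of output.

Step 1: Only yield item**2 when item is divisible by 2:
  item=0: 0 % 2 == 0, yield 0**2 = 0
  item=2: 2 % 2 == 0, yield 2**2 = 4
  item=4: 4 % 2 == 0, yield 4**2 = 16
  item=6: 6 % 2 == 0, yield 6**2 = 36
  item=8: 8 % 2 == 0, yield 8**2 = 64
  item=10: 10 % 2 == 0, yield 10**2 = 100
Therefore output = [0, 4, 16, 36, 64, 100].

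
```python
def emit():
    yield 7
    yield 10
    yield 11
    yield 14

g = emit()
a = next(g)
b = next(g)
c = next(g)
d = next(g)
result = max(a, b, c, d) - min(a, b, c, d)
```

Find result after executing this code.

Step 1: Create generator and consume all values:
  a = next(g) = 7
  b = next(g) = 10
  c = next(g) = 11
  d = next(g) = 14
Step 2: max = 14, min = 7, result = 14 - 7 = 7.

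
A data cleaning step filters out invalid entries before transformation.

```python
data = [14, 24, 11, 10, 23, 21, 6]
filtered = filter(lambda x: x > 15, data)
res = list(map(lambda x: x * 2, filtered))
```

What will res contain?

Step 1: Filter data for elements > 15:
  14: removed
  24: kept
  11: removed
  10: removed
  23: kept
  21: kept
  6: removed
Step 2: Map x * 2 on filtered [24, 23, 21]:
  24 -> 48
  23 -> 46
  21 -> 42
Therefore res = [48, 46, 42].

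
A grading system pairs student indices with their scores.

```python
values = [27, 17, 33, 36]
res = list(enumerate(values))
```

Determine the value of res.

Step 1: enumerate pairs each element with its index:
  (0, 27)
  (1, 17)
  (2, 33)
  (3, 36)
Therefore res = [(0, 27), (1, 17), (2, 33), (3, 36)].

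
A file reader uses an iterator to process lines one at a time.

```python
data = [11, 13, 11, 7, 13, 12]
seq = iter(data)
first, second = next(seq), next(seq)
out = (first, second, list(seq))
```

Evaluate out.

Step 1: Create iterator over [11, 13, 11, 7, 13, 12].
Step 2: first = 11, second = 13.
Step 3: Remaining elements: [11, 7, 13, 12].
Therefore out = (11, 13, [11, 7, 13, 12]).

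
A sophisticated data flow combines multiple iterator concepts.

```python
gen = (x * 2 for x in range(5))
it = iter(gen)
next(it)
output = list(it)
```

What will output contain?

Step 1: Generator produces [0, 2, 4, 6, 8].
Step 2: next(it) consumes first element (0).
Step 3: list(it) collects remaining: [2, 4, 6, 8].
Therefore output = [2, 4, 6, 8].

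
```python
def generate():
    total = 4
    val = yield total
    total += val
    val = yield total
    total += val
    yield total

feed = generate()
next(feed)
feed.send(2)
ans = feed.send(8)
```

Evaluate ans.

Step 1: next() -> yield total=4.
Step 2: send(2) -> val=2, total = 4+2 = 6, yield 6.
Step 3: send(8) -> val=8, total = 6+8 = 14, yield 14.
Therefore ans = 14.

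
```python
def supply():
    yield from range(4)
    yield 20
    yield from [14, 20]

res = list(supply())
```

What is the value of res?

Step 1: Trace yields in order:
  yield 0
  yield 1
  yield 2
  yield 3
  yield 20
  yield 14
  yield 20
Therefore res = [0, 1, 2, 3, 20, 14, 20].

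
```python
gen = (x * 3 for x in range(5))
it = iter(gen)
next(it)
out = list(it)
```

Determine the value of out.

Step 1: Generator produces [0, 3, 6, 9, 12].
Step 2: next(it) consumes first element (0).
Step 3: list(it) collects remaining: [3, 6, 9, 12].
Therefore out = [3, 6, 9, 12].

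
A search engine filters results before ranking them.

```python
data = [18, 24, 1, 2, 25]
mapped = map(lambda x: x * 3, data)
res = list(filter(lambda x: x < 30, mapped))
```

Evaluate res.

Step 1: Map x * 3:
  18 -> 54
  24 -> 72
  1 -> 3
  2 -> 6
  25 -> 75
Step 2: Filter for < 30:
  54: removed
  72: removed
  3: kept
  6: kept
  75: removed
Therefore res = [3, 6].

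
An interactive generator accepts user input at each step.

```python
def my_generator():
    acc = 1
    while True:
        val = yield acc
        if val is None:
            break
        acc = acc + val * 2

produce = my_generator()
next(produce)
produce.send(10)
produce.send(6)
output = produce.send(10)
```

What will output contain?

Step 1: next() -> yield acc=1.
Step 2: send(10) -> val=10, acc = 1 + 10*2 = 21, yield 21.
Step 3: send(6) -> val=6, acc = 21 + 6*2 = 33, yield 33.
Step 4: send(10) -> val=10, acc = 33 + 10*2 = 53, yield 53.
Therefore output = 53.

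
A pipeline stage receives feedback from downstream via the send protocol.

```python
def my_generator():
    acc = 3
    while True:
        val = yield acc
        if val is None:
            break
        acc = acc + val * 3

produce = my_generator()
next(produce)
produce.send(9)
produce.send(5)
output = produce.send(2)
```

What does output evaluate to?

Step 1: next() -> yield acc=3.
Step 2: send(9) -> val=9, acc = 3 + 9*3 = 30, yield 30.
Step 3: send(5) -> val=5, acc = 30 + 5*3 = 45, yield 45.
Step 4: send(2) -> val=2, acc = 45 + 2*3 = 51, yield 51.
Therefore output = 51.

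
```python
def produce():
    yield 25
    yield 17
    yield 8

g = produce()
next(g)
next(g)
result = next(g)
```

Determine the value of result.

Step 1: produce() creates a generator.
Step 2: next(g) yields 25 (consumed and discarded).
Step 3: next(g) yields 17 (consumed and discarded).
Step 4: next(g) yields 8, assigned to result.
Therefore result = 8.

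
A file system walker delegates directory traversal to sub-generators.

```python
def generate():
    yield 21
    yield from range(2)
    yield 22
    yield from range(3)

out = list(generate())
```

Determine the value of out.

Step 1: Trace yields in order:
  yield 21
  yield 0
  yield 1
  yield 22
  yield 0
  yield 1
  yield 2
Therefore out = [21, 0, 1, 22, 0, 1, 2].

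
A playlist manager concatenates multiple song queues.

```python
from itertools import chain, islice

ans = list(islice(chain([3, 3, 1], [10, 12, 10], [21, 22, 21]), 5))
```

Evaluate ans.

Step 1: chain([3, 3, 1], [10, 12, 10], [21, 22, 21]) = [3, 3, 1, 10, 12, 10, 21, 22, 21].
Step 2: islice takes first 5 elements: [3, 3, 1, 10, 12].
Therefore ans = [3, 3, 1, 10, 12].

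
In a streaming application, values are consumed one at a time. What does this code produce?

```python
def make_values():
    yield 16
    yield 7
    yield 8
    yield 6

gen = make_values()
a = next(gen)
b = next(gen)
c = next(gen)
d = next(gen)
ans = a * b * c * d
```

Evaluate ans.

Step 1: Create generator and consume all values:
  a = next(gen) = 16
  b = next(gen) = 7
  c = next(gen) = 8
  d = next(gen) = 6
Step 2: ans = 16 * 7 * 8 * 6 = 5376.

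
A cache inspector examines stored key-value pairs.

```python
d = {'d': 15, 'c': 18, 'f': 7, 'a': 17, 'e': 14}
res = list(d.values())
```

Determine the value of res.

Step 1: d.values() returns the dictionary values in insertion order.
Therefore res = [15, 18, 7, 17, 14].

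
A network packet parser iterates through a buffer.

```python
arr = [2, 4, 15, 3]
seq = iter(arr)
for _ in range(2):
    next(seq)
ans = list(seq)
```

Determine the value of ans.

Step 1: Create iterator over [2, 4, 15, 3].
Step 2: Advance 2 positions (consuming [2, 4]).
Step 3: list() collects remaining elements: [15, 3].
Therefore ans = [15, 3].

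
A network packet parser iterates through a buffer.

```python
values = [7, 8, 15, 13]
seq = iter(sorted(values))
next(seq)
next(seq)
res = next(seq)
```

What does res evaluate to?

Step 1: sorted([7, 8, 15, 13]) = [7, 8, 13, 15].
Step 2: Create iterator and skip 2 elements.
Step 3: next() returns 13.
Therefore res = 13.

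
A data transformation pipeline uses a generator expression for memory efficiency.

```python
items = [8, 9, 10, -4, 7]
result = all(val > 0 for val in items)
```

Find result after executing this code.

Step 1: Check val > 0 for each element in [8, 9, 10, -4, 7]:
  8 > 0: True
  9 > 0: True
  10 > 0: True
  -4 > 0: False
  7 > 0: True
Step 2: all() returns False.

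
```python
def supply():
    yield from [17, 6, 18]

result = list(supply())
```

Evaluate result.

Step 1: yield from delegates to the iterable, yielding each element.
Step 2: Collected values: [17, 6, 18].
Therefore result = [17, 6, 18].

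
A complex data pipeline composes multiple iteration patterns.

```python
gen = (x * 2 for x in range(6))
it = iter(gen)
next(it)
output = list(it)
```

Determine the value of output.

Step 1: Generator produces [0, 2, 4, 6, 8, 10].
Step 2: next(it) consumes first element (0).
Step 3: list(it) collects remaining: [2, 4, 6, 8, 10].
Therefore output = [2, 4, 6, 8, 10].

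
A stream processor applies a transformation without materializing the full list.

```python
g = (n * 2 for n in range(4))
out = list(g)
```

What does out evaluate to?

Step 1: For each n in range(4), compute n*2:
  n=0: 0*2 = 0
  n=1: 1*2 = 2
  n=2: 2*2 = 4
  n=3: 3*2 = 6
Therefore out = [0, 2, 4, 6].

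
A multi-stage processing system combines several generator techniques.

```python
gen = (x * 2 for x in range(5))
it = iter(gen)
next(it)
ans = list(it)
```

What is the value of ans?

Step 1: Generator produces [0, 2, 4, 6, 8].
Step 2: next(it) consumes first element (0).
Step 3: list(it) collects remaining: [2, 4, 6, 8].
Therefore ans = [2, 4, 6, 8].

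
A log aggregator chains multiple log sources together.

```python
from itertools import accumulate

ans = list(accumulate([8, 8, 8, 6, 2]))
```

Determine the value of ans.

Step 1: accumulate computes running sums:
  + 8 = 8
  + 8 = 16
  + 8 = 24
  + 6 = 30
  + 2 = 32
Therefore ans = [8, 16, 24, 30, 32].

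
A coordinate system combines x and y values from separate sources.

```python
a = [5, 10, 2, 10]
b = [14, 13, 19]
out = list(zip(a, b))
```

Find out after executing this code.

Step 1: zip stops at shortest (len(a)=4, len(b)=3):
  Index 0: (5, 14)
  Index 1: (10, 13)
  Index 2: (2, 19)
Step 2: Last element of a (10) has no pair, dropped.
Therefore out = [(5, 14), (10, 13), (2, 19)].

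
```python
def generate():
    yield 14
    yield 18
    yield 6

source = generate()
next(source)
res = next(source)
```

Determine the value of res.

Step 1: generate() creates a generator.
Step 2: next(source) yields 14 (consumed and discarded).
Step 3: next(source) yields 18, assigned to res.
Therefore res = 18.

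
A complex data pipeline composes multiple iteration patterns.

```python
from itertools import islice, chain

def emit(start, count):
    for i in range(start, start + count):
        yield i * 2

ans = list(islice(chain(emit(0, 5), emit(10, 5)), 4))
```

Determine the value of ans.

Step 1: emit(0, 5) yields [0, 2, 4, 6, 8].
Step 2: emit(10, 5) yields [20, 22, 24, 26, 28].
Step 3: chain concatenates: [0, 2, 4, 6, 8, 20, 22, 24, 26, 28].
Step 4: islice takes first 4: [0, 2, 4, 6].
Therefore ans = [0, 2, 4, 6].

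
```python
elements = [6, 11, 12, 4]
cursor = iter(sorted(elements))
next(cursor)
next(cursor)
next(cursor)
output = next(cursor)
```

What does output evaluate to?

Step 1: sorted([6, 11, 12, 4]) = [4, 6, 11, 12].
Step 2: Create iterator and skip 3 elements.
Step 3: next() returns 12.
Therefore output = 12.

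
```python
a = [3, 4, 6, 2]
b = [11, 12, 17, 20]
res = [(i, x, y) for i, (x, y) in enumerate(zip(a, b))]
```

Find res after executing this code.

Step 1: enumerate(zip(a, b)) gives index with paired elements:
  i=0: (3, 11)
  i=1: (4, 12)
  i=2: (6, 17)
  i=3: (2, 20)
Therefore res = [(0, 3, 11), (1, 4, 12), (2, 6, 17), (3, 2, 20)].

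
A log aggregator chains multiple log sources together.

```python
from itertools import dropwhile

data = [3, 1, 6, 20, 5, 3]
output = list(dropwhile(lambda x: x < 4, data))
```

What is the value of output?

Step 1: dropwhile drops elements while < 4:
  3 < 4: dropped
  1 < 4: dropped
  6: kept (dropping stopped)
Step 2: Remaining elements kept regardless of condition.
Therefore output = [6, 20, 5, 3].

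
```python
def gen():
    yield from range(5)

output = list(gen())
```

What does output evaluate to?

Step 1: yield from delegates to the iterable, yielding each element.
Step 2: Collected values: [0, 1, 2, 3, 4].
Therefore output = [0, 1, 2, 3, 4].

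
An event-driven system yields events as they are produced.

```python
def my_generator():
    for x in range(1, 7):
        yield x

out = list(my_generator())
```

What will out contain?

Step 1: The generator yields each value from range(1, 7).
Step 2: list() consumes all yields: [1, 2, 3, 4, 5, 6].
Therefore out = [1, 2, 3, 4, 5, 6].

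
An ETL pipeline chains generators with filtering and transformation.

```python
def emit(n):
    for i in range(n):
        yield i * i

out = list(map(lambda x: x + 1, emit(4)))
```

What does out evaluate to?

Step 1: emit(4) yields squares: [0, 1, 4, 9].
Step 2: map adds 1 to each: [1, 2, 5, 10].
Therefore out = [1, 2, 5, 10].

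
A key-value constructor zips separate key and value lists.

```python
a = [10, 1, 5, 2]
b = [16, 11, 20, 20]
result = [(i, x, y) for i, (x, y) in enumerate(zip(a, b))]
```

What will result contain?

Step 1: enumerate(zip(a, b)) gives index with paired elements:
  i=0: (10, 16)
  i=1: (1, 11)
  i=2: (5, 20)
  i=3: (2, 20)
Therefore result = [(0, 10, 16), (1, 1, 11), (2, 5, 20), (3, 2, 20)].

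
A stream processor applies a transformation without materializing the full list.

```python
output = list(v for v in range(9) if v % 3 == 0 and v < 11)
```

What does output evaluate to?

Step 1: Filter range(9) where v % 3 == 0 and v < 11:
  v=0: both conditions met, included
  v=1: excluded (1 % 3 != 0)
  v=2: excluded (2 % 3 != 0)
  v=3: both conditions met, included
  v=4: excluded (4 % 3 != 0)
  v=5: excluded (5 % 3 != 0)
  v=6: both conditions met, included
  v=7: excluded (7 % 3 != 0)
  v=8: excluded (8 % 3 != 0)
Therefore output = [0, 3, 6].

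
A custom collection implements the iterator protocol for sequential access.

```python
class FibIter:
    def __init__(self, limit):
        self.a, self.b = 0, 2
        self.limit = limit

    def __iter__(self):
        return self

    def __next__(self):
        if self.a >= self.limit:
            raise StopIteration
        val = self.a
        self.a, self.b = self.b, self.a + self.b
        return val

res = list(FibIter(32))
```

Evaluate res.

Step 1: Fibonacci-like sequence (a=0, b=2) until >= 32:
  Yield 0, then a,b = 2,2
  Yield 2, then a,b = 2,4
  Yield 2, then a,b = 4,6
  Yield 4, then a,b = 6,10
  Yield 6, then a,b = 10,16
  Yield 10, then a,b = 16,26
  Yield 16, then a,b = 26,42
  Yield 26, then a,b = 42,68
Step 2: 42 >= 32, stop.
Therefore res = [0, 2, 2, 4, 6, 10, 16, 26].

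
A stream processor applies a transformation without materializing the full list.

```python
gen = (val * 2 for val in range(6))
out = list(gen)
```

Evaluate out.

Step 1: For each val in range(6), compute val*2:
  val=0: 0*2 = 0
  val=1: 1*2 = 2
  val=2: 2*2 = 4
  val=3: 3*2 = 6
  val=4: 4*2 = 8
  val=5: 5*2 = 10
Therefore out = [0, 2, 4, 6, 8, 10].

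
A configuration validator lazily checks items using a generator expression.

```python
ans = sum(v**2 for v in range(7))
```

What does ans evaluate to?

Step 1: Compute v**2 for each v in range(7):
  v=0: 0**2 = 0
  v=1: 1**2 = 1
  v=2: 2**2 = 4
  v=3: 3**2 = 9
  v=4: 4**2 = 16
  v=5: 5**2 = 25
  v=6: 6**2 = 36
Step 2: sum = 0 + 1 + 4 + 9 + 16 + 25 + 36 = 91.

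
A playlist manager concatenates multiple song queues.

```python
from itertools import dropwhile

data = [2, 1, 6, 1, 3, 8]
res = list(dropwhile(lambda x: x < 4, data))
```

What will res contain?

Step 1: dropwhile drops elements while < 4:
  2 < 4: dropped
  1 < 4: dropped
  6: kept (dropping stopped)
Step 2: Remaining elements kept regardless of condition.
Therefore res = [6, 1, 3, 8].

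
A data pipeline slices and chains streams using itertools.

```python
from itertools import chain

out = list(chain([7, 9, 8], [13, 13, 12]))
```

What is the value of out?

Step 1: chain() concatenates iterables: [7, 9, 8] + [13, 13, 12].
Therefore out = [7, 9, 8, 13, 13, 12].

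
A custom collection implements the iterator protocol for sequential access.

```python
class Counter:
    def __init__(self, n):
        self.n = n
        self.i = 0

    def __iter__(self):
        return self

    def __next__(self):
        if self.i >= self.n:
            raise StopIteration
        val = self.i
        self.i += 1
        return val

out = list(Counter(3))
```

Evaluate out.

Step 1: Counter(3) creates an iterator counting 0 to 2.
Step 2: list() consumes all values: [0, 1, 2].
Therefore out = [0, 1, 2].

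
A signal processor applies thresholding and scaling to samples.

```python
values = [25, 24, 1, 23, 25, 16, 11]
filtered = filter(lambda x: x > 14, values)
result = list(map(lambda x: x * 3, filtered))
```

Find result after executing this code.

Step 1: Filter values for elements > 14:
  25: kept
  24: kept
  1: removed
  23: kept
  25: kept
  16: kept
  11: removed
Step 2: Map x * 3 on filtered [25, 24, 23, 25, 16]:
  25 -> 75
  24 -> 72
  23 -> 69
  25 -> 75
  16 -> 48
Therefore result = [75, 72, 69, 75, 48].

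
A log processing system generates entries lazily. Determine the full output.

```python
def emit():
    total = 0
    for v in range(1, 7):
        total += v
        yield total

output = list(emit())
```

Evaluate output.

Step 1: Generator accumulates running sum:
  v=1: total = 1, yield 1
  v=2: total = 3, yield 3
  v=3: total = 6, yield 6
  v=4: total = 10, yield 10
  v=5: total = 15, yield 15
  v=6: total = 21, yield 21
Therefore output = [1, 3, 6, 10, 15, 21].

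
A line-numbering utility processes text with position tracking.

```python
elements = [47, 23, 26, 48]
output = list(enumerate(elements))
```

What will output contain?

Step 1: enumerate pairs each element with its index:
  (0, 47)
  (1, 23)
  (2, 26)
  (3, 48)
Therefore output = [(0, 47), (1, 23), (2, 26), (3, 48)].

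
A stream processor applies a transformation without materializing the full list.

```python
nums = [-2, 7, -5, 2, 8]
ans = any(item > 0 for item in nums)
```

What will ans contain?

Step 1: Check item > 0 for each element in [-2, 7, -5, 2, 8]:
  -2 > 0: False
  7 > 0: True
  -5 > 0: False
  2 > 0: True
  8 > 0: True
Step 2: any() returns True.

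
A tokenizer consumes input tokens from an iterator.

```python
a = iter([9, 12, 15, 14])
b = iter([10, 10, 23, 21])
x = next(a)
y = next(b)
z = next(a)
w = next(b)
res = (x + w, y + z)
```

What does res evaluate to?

Step 1: a iterates [9, 12, 15, 14], b iterates [10, 10, 23, 21].
Step 2: x = next(a) = 9, y = next(b) = 10.
Step 3: z = next(a) = 12, w = next(b) = 10.
Step 4: res = (9 + 10, 10 + 12) = (19, 22).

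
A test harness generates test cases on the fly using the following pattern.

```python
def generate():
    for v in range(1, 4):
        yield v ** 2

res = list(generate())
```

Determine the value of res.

Step 1: For each v in range(1, 4), yield v**2:
  v=1: yield 1**2 = 1
  v=2: yield 2**2 = 4
  v=3: yield 3**2 = 9
Therefore res = [1, 4, 9].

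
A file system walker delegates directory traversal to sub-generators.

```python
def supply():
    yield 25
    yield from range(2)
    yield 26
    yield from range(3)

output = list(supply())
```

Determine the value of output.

Step 1: Trace yields in order:
  yield 25
  yield 0
  yield 1
  yield 26
  yield 0
  yield 1
  yield 2
Therefore output = [25, 0, 1, 26, 0, 1, 2].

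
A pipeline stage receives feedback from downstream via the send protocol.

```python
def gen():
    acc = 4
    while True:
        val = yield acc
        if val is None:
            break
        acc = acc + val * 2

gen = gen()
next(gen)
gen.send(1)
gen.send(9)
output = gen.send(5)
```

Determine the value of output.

Step 1: next() -> yield acc=4.
Step 2: send(1) -> val=1, acc = 4 + 1*2 = 6, yield 6.
Step 3: send(9) -> val=9, acc = 6 + 9*2 = 24, yield 24.
Step 4: send(5) -> val=5, acc = 24 + 5*2 = 34, yield 34.
Therefore output = 34.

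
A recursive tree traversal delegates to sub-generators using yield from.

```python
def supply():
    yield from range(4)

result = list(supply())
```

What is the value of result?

Step 1: yield from delegates to the iterable, yielding each element.
Step 2: Collected values: [0, 1, 2, 3].
Therefore result = [0, 1, 2, 3].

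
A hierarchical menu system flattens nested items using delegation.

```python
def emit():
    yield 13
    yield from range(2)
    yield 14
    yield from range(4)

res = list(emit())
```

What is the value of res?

Step 1: Trace yields in order:
  yield 13
  yield 0
  yield 1
  yield 14
  yield 0
  yield 1
  yield 2
  yield 3
Therefore res = [13, 0, 1, 14, 0, 1, 2, 3].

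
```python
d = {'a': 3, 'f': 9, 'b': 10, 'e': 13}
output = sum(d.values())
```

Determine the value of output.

Step 1: d.values() = [3, 9, 10, 13].
Step 2: sum = 35.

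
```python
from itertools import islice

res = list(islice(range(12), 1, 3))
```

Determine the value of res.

Step 1: islice(range(12), 1, 3) takes elements at indices [1, 3).
Step 2: Elements: [1, 2].
Therefore res = [1, 2].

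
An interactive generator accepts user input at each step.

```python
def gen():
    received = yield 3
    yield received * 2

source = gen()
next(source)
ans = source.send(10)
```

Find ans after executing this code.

Step 1: next(source) advances to first yield, producing 3.
Step 2: send(10) resumes, received = 10.
Step 3: yield received * 2 = 10 * 2 = 20.
Therefore ans = 20.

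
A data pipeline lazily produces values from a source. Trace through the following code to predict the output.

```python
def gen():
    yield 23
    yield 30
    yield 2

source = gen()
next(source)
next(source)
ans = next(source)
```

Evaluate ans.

Step 1: gen() creates a generator.
Step 2: next(source) yields 23 (consumed and discarded).
Step 3: next(source) yields 30 (consumed and discarded).
Step 4: next(source) yields 2, assigned to ans.
Therefore ans = 2.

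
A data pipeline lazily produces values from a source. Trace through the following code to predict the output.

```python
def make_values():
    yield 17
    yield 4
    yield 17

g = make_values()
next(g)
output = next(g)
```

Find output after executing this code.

Step 1: make_values() creates a generator.
Step 2: next(g) yields 17 (consumed and discarded).
Step 3: next(g) yields 4, assigned to output.
Therefore output = 4.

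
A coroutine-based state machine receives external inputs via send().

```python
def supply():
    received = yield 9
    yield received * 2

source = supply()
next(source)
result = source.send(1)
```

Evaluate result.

Step 1: next(source) advances to first yield, producing 9.
Step 2: send(1) resumes, received = 1.
Step 3: yield received * 2 = 1 * 2 = 2.
Therefore result = 2.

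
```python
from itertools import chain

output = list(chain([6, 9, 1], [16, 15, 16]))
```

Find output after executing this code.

Step 1: chain() concatenates iterables: [6, 9, 1] + [16, 15, 16].
Therefore output = [6, 9, 1, 16, 15, 16].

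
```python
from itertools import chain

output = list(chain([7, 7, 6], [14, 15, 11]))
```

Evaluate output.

Step 1: chain() concatenates iterables: [7, 7, 6] + [14, 15, 11].
Therefore output = [7, 7, 6, 14, 15, 11].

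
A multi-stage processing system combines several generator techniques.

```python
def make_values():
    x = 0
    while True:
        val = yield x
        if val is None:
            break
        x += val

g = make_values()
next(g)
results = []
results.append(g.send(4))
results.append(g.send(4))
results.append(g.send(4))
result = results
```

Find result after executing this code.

Step 1: next(g) -> yield 0.
Step 2: send(4) -> x = 4, yield 4.
Step 3: send(4) -> x = 8, yield 8.
Step 4: send(4) -> x = 12, yield 12.
Therefore result = [4, 8, 12].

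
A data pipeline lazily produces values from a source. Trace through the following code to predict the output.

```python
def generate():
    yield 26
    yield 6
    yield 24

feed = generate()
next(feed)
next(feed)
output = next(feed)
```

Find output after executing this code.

Step 1: generate() creates a generator.
Step 2: next(feed) yields 26 (consumed and discarded).
Step 3: next(feed) yields 6 (consumed and discarded).
Step 4: next(feed) yields 24, assigned to output.
Therefore output = 24.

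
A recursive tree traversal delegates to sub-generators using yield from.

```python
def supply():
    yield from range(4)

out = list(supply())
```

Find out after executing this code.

Step 1: yield from delegates to the iterable, yielding each element.
Step 2: Collected values: [0, 1, 2, 3].
Therefore out = [0, 1, 2, 3].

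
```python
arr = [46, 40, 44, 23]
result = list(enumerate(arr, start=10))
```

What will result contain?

Step 1: enumerate with start=10:
  (10, 46)
  (11, 40)
  (12, 44)
  (13, 23)
Therefore result = [(10, 46), (11, 40), (12, 44), (13, 23)].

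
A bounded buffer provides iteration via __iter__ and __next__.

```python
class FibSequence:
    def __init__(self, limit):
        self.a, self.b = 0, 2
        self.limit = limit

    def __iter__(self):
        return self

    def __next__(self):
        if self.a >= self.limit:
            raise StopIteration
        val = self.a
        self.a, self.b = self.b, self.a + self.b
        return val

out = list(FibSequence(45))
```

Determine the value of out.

Step 1: Fibonacci-like sequence (a=0, b=2) until >= 45:
  Yield 0, then a,b = 2,2
  Yield 2, then a,b = 2,4
  Yield 2, then a,b = 4,6
  Yield 4, then a,b = 6,10
  Yield 6, then a,b = 10,16
  Yield 10, then a,b = 16,26
  Yield 16, then a,b = 26,42
  Yield 26, then a,b = 42,68
  Yield 42, then a,b = 68,110
Step 2: 68 >= 45, stop.
Therefore out = [0, 2, 2, 4, 6, 10, 16, 26, 42].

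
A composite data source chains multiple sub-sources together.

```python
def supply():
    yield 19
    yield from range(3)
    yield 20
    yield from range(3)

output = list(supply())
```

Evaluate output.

Step 1: Trace yields in order:
  yield 19
  yield 0
  yield 1
  yield 2
  yield 20
  yield 0
  yield 1
  yield 2
Therefore output = [19, 0, 1, 2, 20, 0, 1, 2].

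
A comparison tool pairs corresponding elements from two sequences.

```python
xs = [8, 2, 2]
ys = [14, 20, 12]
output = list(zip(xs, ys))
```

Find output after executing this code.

Step 1: zip pairs elements at same index:
  Index 0: (8, 14)
  Index 1: (2, 20)
  Index 2: (2, 12)
Therefore output = [(8, 14), (2, 20), (2, 12)].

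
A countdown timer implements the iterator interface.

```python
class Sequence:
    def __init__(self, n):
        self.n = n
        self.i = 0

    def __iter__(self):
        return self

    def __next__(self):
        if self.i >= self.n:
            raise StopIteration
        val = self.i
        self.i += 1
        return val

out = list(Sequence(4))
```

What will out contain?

Step 1: Sequence(4) creates an iterator counting 0 to 3.
Step 2: list() consumes all values: [0, 1, 2, 3].
Therefore out = [0, 1, 2, 3].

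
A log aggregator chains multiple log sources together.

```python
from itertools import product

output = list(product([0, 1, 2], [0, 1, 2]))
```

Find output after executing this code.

Step 1: product([0, 1, 2], [0, 1, 2]) gives all pairs:
  (0, 0)
  (0, 1)
  (0, 2)
  (1, 0)
  (1, 1)
  (1, 2)
  (2, 0)
  (2, 1)
  (2, 2)
Therefore output = [(0, 0), (0, 1), (0, 2), (1, 0), (1, 1), (1, 2), (2, 0), (2, 1), (2, 2)].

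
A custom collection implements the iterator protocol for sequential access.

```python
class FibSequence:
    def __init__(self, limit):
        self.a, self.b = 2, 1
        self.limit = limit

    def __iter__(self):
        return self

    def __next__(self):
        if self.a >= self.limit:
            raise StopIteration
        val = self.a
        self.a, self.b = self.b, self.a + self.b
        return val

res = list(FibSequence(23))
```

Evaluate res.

Step 1: Fibonacci-like sequence (a=2, b=1) until >= 23:
  Yield 2, then a,b = 1,3
  Yield 1, then a,b = 3,4
  Yield 3, then a,b = 4,7
  Yield 4, then a,b = 7,11
  Yield 7, then a,b = 11,18
  Yield 11, then a,b = 18,29
  Yield 18, then a,b = 29,47
Step 2: 29 >= 23, stop.
Therefore res = [2, 1, 3, 4, 7, 11, 18].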